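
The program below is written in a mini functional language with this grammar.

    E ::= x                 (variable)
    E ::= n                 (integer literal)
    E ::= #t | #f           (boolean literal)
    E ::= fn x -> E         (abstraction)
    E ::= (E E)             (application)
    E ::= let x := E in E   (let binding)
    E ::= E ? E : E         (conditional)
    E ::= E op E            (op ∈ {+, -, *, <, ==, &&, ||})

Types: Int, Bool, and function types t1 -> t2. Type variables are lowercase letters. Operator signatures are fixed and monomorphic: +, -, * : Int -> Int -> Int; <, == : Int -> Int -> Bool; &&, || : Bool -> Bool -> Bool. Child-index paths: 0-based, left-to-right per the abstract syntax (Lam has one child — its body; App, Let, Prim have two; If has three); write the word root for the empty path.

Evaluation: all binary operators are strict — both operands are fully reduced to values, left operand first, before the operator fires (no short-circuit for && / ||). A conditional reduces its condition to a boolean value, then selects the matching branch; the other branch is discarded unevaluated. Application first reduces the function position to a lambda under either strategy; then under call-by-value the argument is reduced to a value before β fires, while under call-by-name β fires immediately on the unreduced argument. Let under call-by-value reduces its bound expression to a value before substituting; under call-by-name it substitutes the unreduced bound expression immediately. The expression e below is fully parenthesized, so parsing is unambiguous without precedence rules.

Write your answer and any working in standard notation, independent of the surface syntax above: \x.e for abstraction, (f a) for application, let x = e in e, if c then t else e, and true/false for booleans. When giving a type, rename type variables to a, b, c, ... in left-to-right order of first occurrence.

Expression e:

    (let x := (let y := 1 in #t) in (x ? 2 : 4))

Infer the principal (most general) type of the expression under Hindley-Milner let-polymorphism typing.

Trace:
let y : Int
let x : Bool
x : Bool
  unify Bool ~ Bool
  unify Int ~ Int

Answer: Int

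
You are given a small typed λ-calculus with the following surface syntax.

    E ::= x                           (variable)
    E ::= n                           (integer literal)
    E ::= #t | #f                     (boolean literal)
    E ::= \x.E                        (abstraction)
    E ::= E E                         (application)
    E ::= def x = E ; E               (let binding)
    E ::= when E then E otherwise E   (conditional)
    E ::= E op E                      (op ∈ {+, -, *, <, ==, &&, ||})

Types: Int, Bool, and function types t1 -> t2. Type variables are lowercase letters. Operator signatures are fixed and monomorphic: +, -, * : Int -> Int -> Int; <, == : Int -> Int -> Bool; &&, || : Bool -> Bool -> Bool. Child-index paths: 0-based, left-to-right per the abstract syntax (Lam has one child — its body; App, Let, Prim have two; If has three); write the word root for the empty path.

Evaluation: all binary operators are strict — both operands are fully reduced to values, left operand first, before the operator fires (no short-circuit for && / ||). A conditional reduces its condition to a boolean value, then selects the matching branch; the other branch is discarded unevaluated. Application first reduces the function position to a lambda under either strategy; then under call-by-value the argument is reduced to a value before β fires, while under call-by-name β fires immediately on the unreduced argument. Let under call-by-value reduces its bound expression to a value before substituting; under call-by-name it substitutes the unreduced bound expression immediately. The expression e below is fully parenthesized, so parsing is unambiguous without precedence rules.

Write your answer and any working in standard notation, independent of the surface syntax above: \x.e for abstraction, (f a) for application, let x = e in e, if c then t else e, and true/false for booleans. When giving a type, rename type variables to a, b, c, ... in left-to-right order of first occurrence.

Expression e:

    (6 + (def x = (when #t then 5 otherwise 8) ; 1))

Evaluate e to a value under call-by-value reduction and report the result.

Answer: 7

Derivation:
step 0: (6 + (let x = (if true then 5 else 8) in 1))
step 1: [if@1.0] (6 + (let x = 5 in 1))
step 2: [let@1] (6 + 1)
step 3: [delta@root] 7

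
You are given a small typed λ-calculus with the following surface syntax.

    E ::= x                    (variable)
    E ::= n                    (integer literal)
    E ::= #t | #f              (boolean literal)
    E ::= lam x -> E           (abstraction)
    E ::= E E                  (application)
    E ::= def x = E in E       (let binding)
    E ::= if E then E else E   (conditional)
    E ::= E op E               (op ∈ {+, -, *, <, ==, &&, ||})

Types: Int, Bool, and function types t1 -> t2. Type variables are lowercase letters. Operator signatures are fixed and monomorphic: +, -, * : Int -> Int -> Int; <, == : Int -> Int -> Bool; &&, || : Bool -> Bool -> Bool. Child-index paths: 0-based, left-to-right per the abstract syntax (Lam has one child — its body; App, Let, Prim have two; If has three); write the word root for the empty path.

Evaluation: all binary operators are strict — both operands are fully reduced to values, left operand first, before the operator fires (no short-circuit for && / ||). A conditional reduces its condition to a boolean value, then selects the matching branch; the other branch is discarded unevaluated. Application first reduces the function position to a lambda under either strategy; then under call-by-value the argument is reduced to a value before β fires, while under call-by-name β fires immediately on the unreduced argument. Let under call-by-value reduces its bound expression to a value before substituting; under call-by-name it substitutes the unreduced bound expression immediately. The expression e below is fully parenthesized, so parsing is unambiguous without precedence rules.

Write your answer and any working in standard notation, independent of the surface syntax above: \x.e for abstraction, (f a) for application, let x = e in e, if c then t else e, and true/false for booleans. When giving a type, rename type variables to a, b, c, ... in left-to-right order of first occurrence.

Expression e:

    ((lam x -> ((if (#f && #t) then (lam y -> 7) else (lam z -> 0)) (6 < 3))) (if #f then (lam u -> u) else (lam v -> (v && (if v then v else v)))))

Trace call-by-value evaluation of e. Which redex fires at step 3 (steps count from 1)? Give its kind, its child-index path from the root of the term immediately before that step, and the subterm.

Answer: delta at 0.0 : (false && true)

Trace:
step 0: ((\x.((if (false && true) then (\y.7) else (\z.0)) (6 < 3))) (if false then (\u.u) else (\v.(v && (if v then v else v)))))
step 1: [if@1] ((\x.((if (false && true) then (\y.7) else (\z.0)) (6 < 3))) (\v.(v && (if v then v else v))))
step 2: [beta@root] ((if (false && true) then (\y.7) else (\z.0)) (6 < 3))
step 3: [delta@0.0] ((if false then (\y.7) else (\z.0)) (6 < 3))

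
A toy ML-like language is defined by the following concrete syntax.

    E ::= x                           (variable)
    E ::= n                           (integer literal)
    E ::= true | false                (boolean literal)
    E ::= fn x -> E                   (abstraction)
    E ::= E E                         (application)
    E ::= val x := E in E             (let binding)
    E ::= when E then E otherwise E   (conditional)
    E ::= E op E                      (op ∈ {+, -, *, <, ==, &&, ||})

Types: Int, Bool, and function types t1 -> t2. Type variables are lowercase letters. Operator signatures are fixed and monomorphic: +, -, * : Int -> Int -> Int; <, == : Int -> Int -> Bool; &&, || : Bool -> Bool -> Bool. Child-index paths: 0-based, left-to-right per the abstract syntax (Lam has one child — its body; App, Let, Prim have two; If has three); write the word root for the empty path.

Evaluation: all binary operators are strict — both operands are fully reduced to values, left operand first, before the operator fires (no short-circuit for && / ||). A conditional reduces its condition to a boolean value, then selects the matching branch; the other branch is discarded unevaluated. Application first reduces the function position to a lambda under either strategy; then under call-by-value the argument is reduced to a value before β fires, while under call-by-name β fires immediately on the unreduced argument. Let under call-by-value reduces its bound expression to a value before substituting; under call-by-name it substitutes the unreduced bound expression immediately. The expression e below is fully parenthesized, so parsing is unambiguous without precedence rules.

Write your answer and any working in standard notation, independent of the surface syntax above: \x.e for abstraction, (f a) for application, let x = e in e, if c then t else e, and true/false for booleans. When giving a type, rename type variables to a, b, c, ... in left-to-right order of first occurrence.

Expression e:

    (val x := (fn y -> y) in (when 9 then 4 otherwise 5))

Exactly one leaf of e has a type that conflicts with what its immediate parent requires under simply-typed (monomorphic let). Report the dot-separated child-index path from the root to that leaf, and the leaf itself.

Derivation:
y : a
\y._ : a -> a
let x : a -> a
  unify Int ~ Bool
  FAIL: mismatch Int ~ Bool

Answer: 1.0 : 9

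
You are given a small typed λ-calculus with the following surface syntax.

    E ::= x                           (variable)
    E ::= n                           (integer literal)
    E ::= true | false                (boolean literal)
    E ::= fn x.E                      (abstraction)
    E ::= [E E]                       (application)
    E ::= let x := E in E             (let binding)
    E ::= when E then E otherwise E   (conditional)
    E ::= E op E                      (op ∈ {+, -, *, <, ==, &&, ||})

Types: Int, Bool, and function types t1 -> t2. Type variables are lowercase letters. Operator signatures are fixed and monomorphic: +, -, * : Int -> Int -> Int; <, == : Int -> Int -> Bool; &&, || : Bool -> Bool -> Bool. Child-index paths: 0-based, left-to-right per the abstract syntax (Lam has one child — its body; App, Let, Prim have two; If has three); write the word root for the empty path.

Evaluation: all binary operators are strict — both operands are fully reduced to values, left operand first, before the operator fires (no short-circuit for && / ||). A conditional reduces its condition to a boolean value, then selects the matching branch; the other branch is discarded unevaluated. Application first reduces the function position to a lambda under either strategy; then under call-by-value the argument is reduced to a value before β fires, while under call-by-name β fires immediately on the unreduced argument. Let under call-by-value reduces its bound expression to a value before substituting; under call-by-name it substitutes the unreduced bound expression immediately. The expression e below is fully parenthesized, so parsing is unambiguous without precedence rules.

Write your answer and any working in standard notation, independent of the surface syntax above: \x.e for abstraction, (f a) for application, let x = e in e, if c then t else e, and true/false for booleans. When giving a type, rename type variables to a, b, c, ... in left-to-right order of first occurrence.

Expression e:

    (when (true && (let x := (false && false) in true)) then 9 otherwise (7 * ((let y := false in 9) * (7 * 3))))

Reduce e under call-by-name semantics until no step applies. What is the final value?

Derivation:
step 0: (if (true && (let x = (false && false) in true)) then 9 else (7 * ((let y = false in 9) * (7 * 3))))
step 1: [let@0.1] (if (true && true) then 9 else (7 * ((let y = false in 9) * (7 * 3))))
step 2: [delta@0] (if true then 9 else (7 * ((let y = false in 9) * (7 * 3))))
step 3: [if@root] 9

Answer: 9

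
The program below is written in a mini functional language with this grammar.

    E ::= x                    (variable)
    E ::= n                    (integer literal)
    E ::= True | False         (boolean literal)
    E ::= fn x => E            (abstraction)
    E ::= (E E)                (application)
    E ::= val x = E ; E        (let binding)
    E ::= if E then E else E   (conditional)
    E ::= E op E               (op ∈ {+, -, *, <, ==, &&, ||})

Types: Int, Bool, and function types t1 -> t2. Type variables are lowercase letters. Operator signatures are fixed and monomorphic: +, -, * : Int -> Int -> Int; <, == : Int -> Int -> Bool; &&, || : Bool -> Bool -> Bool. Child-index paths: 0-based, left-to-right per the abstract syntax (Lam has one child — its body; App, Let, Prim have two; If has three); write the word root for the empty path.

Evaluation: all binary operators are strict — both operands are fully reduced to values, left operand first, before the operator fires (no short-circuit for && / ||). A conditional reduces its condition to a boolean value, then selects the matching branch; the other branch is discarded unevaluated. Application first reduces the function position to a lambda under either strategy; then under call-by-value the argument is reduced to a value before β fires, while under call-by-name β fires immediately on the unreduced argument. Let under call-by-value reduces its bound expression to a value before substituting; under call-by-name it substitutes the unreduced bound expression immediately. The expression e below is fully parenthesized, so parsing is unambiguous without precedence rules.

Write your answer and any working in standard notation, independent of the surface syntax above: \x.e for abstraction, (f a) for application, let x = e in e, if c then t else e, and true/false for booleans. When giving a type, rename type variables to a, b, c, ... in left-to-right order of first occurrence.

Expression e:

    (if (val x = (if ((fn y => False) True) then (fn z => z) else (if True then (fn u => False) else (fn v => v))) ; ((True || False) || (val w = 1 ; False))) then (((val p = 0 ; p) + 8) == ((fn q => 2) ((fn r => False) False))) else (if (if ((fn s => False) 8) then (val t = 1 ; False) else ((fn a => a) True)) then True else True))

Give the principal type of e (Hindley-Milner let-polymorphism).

Answer: Bool

Derivation:
\y._ : a -> Bool
  unify a -> Bool ~ Bool -> b
  unify a ~ Bool
  unify Bool ~ b
_ _ : Bool
  unify Bool ~ Bool
z : c
\z._ : c -> c
  unify Bool ~ Bool
\u._ : d -> Bool
v : e
\v._ : e -> e
  unify d -> Bool ~ e -> e
  unify d ~ e
  unify Bool ~ e
  unify c -> c ~ Bool -> Bool
  unify c ~ Bool
  unify Bool ~ Bool
let x : Bool -> Bool
  unify Bool ~ Bool
  unify Bool ~ Bool
  unify Bool ~ Bool
let w : Int
  unify Bool ~ Bool
  unify Bool ~ Bool
let p : Int
p : Int
  unify Int ~ Int
  unify Int ~ Int
  unify Int ~ Int
\q._ : f -> Int
\r._ : g -> Bool
  unify g -> Bool ~ Bool -> h
  unify g ~ Bool
  unify Bool ~ h
_ _ : Bool
  unify f -> Int ~ Bool -> i
  unify f ~ Bool
  unify Int ~ i
_ _ : Int
  unify Int ~ Int
\s._ : j -> Bool
  unify j -> Bool ~ Int -> k
  unify j ~ Int
  unify Bool ~ k
_ _ : Bool
  unify Bool ~ Bool
let t : Int
a : l
\a._ : l -> l
  unify l -> l ~ Bool -> m
  unify l ~ Bool
  unify Bool ~ m
_ _ : Bool
  unify Bool ~ Bool
  unify Bool ~ Bool
  unify Bool ~ Bool
  unify Bool ~ Bool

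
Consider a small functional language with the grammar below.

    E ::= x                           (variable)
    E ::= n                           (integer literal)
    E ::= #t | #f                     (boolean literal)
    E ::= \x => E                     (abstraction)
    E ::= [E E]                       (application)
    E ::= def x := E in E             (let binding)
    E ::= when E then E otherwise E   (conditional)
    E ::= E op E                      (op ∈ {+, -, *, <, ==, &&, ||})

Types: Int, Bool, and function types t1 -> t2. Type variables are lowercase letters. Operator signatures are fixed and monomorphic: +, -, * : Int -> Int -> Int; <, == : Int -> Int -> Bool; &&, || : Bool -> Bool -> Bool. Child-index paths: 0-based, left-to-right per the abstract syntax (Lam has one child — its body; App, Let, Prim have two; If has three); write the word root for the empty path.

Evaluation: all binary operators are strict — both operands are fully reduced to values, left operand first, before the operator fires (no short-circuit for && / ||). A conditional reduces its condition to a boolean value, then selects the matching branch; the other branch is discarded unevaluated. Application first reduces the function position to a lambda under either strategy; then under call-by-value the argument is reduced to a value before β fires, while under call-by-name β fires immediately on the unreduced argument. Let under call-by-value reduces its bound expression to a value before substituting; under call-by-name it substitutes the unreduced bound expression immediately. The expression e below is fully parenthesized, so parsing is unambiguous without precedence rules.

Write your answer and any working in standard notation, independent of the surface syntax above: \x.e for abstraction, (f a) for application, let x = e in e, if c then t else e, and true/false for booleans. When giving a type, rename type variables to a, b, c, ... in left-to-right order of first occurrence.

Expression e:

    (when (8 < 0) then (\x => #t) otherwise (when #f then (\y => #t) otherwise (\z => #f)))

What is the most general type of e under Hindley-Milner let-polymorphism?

Derivation:
  unify Int ~ Int
  unify Int ~ Int
  unify Bool ~ Bool
\x._ : a -> Bool
  unify Bool ~ Bool
\y._ : b -> Bool
\z._ : c -> Bool
  unify b -> Bool ~ c -> Bool
  unify b ~ c
  unify Bool ~ Bool
  unify a -> Bool ~ c -> Bool
  unify a ~ c
  unify Bool ~ Bool

Answer: a -> Bool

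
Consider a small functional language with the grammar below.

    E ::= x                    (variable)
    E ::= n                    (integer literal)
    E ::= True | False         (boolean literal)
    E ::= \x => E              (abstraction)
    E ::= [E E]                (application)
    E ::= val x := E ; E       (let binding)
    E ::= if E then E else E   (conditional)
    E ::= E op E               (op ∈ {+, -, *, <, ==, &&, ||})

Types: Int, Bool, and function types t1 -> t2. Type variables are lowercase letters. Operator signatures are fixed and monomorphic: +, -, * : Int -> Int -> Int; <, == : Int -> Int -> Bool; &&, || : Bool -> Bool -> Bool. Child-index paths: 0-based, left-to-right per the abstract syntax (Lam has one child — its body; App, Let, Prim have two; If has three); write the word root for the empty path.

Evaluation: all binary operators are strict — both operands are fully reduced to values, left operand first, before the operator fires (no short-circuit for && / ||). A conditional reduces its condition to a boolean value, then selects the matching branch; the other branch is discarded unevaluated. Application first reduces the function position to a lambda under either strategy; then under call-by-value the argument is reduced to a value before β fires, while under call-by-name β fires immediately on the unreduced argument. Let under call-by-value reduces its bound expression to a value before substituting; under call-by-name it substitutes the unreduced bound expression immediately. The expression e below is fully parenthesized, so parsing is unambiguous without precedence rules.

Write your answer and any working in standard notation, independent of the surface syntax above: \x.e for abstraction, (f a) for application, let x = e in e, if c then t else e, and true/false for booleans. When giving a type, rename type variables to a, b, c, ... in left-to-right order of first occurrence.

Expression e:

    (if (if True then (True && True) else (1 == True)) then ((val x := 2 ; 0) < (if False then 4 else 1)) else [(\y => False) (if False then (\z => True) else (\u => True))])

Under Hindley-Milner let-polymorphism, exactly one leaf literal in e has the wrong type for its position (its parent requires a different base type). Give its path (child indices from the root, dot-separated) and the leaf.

Trace:
  unify Bool ~ Bool
  unify Bool ~ Bool
  unify Bool ~ Bool
  unify Int ~ Int
  unify Bool ~ Int
  FAIL: mismatch Bool ~ Int

Answer: 0.2.1 : true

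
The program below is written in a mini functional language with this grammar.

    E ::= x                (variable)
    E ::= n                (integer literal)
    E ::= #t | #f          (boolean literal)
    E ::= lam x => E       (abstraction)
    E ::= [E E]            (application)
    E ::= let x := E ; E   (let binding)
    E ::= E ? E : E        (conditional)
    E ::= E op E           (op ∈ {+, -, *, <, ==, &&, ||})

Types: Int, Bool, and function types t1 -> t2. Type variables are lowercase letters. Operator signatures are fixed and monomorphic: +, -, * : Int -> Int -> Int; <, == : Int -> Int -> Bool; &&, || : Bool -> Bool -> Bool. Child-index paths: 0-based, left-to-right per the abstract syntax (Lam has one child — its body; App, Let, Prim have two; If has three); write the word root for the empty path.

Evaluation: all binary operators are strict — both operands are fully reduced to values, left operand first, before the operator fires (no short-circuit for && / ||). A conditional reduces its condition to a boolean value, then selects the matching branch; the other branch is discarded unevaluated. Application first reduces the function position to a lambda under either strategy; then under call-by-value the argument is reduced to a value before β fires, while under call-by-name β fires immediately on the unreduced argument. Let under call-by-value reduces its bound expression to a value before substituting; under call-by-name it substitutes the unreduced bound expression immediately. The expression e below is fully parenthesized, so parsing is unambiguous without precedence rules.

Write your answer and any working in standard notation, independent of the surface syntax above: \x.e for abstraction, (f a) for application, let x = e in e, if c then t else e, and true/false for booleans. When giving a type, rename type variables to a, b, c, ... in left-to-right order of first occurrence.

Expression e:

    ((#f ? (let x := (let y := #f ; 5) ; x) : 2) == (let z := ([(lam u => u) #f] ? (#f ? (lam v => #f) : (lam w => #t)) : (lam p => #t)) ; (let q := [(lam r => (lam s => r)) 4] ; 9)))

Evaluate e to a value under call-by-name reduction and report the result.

Answer: false

Derivation:
step 0: ((if false then (let x = (let y = false in 5) in x) else 2) == (let z = (if ((\u.u) false) then (if false then (\v.false) else (\w.true)) else (\p.true)) in (let q = ((\r.(\s.r)) 4) in 9)))
step 1: [if@0] (2 == (let z = (if ((\u.u) false) then (if false then (\v.false) else (\w.true)) else (\p.true)) in (let q = ((\r.(\s.r)) 4) in 9)))
step 2: [let@1] (2 == (let q = ((\r.(\s.r)) 4) in 9))
step 3: [let@1] (2 == 9)
step 4: [delta@root] false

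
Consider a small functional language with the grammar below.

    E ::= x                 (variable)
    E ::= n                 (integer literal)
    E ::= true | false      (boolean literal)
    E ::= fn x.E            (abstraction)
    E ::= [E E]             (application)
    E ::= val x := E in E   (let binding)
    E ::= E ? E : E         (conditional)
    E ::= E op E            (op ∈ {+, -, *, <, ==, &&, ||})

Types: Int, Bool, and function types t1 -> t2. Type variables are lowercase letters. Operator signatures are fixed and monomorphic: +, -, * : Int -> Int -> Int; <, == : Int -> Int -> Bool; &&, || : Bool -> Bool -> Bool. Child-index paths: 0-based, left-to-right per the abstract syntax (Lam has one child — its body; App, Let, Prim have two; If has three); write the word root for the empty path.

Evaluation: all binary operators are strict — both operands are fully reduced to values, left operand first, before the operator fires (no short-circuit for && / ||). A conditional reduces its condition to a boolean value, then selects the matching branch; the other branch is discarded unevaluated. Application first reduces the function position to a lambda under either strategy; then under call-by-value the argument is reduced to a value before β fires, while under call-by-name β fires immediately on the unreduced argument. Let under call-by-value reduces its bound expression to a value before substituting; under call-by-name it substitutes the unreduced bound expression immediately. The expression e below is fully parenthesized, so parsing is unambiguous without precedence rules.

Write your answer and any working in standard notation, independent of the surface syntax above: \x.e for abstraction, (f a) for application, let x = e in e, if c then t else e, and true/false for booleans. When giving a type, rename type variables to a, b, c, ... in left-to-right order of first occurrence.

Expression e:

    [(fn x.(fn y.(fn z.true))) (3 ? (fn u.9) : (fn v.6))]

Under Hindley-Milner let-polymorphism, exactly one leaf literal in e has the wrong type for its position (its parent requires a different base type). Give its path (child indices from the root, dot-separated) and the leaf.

Trace:
\z._ : c -> Bool
\y._ : b -> c -> Bool
\x._ : a -> b -> c -> Bool
  unify Int ~ Bool
  FAIL: mismatch Int ~ Bool

Answer: 1.0 : 3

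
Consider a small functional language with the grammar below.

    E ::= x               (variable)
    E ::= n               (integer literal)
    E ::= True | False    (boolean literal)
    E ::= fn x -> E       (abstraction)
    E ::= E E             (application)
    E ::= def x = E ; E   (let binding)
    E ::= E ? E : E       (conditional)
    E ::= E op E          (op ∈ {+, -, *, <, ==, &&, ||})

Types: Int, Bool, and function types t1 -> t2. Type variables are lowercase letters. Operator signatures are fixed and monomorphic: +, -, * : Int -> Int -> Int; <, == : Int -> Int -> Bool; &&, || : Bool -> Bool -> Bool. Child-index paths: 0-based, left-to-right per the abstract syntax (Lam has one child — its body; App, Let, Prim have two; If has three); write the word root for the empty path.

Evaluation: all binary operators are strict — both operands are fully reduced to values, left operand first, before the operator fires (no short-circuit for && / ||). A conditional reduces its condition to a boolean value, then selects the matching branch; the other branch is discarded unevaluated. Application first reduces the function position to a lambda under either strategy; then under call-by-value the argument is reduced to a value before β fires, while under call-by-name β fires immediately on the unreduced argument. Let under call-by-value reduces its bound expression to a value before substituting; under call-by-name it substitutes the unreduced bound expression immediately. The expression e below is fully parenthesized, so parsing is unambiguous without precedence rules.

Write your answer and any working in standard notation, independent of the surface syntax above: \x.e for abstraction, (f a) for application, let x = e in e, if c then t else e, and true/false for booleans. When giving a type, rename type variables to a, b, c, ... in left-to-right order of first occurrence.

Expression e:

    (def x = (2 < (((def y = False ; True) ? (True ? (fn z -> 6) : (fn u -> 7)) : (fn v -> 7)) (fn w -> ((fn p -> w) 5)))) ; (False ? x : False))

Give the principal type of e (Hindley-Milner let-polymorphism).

Answer: Bool

Derivation:
  unify Int ~ Int
let y : Bool
  unify Bool ~ Bool
  unify Bool ~ Bool
\z._ : a -> Int
\u._ : b -> Int
  unify a -> Int ~ b -> Int
  unify a ~ b
  unify Int ~ Int
\v._ : c -> Int
  unify b -> Int ~ c -> Int
  unify b ~ c
  unify Int ~ Int
w : d
\p._ : e -> d
  unify e -> d ~ Int -> f
  unify e ~ Int
  unify d ~ f
_ _ : f
\w._ : f -> f
  unify c -> Int ~ (f -> f) -> g
  unify c ~ f -> f
  unify Int ~ g
_ _ : Int
  unify Int ~ Int
let x : Bool
  unify Bool ~ Bool
x : Bool
  unify Bool ~ Bool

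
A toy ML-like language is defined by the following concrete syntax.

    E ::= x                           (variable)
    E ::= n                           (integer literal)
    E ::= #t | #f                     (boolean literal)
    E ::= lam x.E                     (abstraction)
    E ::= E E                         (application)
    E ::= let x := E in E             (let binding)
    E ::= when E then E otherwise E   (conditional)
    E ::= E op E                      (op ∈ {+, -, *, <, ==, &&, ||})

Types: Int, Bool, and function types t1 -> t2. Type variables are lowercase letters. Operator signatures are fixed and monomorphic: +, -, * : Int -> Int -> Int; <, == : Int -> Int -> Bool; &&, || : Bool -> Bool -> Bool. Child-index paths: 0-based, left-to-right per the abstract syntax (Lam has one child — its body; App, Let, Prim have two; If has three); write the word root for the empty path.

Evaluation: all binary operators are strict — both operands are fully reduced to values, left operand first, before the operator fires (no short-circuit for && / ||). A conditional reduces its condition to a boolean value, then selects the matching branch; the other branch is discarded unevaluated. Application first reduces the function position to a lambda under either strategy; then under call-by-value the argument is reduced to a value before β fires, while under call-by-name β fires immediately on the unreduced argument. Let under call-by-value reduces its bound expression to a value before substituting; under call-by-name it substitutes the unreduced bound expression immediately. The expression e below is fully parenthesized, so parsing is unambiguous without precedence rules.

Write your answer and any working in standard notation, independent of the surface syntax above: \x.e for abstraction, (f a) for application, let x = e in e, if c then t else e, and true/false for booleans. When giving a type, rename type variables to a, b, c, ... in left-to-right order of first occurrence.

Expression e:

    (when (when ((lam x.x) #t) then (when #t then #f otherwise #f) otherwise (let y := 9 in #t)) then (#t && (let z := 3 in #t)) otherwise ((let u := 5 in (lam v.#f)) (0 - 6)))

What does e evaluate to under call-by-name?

Answer: false

Derivation:
step 0: (if (if ((\x.x) true) then (if true then false else false) else (let y = 9 in true)) then (true && (let z = 3 in true)) else ((let u = 5 in (\v.false)) (0 - 6)))
step 1: [beta@0.0] (if (if true then (if true then false else false) else (let y = 9 in true)) then (true && (let z = 3 in true)) else ((let u = 5 in (\v.false)) (0 - 6)))
step 2: [if@0] (if (if true then false else false) then (true && (let z = 3 in true)) else ((let u = 5 in (\v.false)) (0 - 6)))
step 3: [if@0] (if false then (true && (let z = 3 in true)) else ((let u = 5 in (\v.false)) (0 - 6)))
step 4: [if@root] ((let u = 5 in (\v.false)) (0 - 6))
step 5: [let@0] ((\v.false) (0 - 6))
step 6: [beta@root] false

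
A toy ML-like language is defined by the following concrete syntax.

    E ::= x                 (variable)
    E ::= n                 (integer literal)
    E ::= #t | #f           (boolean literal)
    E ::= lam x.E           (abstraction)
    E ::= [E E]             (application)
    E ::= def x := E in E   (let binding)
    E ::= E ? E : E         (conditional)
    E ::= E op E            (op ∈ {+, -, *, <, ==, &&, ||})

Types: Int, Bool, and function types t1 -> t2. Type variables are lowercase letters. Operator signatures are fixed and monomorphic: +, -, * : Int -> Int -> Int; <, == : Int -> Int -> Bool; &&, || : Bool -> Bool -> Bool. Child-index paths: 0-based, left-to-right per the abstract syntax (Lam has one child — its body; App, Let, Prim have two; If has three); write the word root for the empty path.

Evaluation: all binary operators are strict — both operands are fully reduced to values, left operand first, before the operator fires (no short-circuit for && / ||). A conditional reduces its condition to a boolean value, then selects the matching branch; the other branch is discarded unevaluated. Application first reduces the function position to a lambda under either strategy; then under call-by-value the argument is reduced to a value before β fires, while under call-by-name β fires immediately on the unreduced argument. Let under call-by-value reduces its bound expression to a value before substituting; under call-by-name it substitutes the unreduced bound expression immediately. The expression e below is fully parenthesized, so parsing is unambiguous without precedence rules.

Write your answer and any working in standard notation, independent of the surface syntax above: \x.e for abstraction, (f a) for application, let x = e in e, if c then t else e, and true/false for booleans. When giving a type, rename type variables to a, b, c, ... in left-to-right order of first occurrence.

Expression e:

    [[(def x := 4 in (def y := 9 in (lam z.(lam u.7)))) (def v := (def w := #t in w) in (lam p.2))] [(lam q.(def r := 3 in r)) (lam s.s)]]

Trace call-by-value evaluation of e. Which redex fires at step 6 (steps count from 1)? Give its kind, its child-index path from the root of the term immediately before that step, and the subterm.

Working:
step 0: (((let x = 4 in (let y = 9 in (\z.(\u.7)))) (let v = (let w = true in w) in (\p.2))) ((\q.(let r = 3 in r)) (\s.s)))
step 1: [let@0.0] (((let y = 9 in (\z.(\u.7))) (let v = (let w = true in w) in (\p.2))) ((\q.(let r = 3 in r)) (\s.s)))
step 2: [let@0.0] (((\z.(\u.7)) (let v = (let w = true in w) in (\p.2))) ((\q.(let r = 3 in r)) (\s.s)))
step 3: [let@0.1.0] (((\z.(\u.7)) (let v = true in (\p.2))) ((\q.(let r = 3 in r)) (\s.s)))
step 4: [let@0.1] (((\z.(\u.7)) (\p.2)) ((\q.(let r = 3 in r)) (\s.s)))
step 5: [beta@0] ((\u.7) ((\q.(let r = 3 in r)) (\s.s)))
step 6: [beta@1] ((\u.7) (let r = 3 in r))

Answer: beta at 1 : ((\q.(let r = 3 in r)) (\s.s))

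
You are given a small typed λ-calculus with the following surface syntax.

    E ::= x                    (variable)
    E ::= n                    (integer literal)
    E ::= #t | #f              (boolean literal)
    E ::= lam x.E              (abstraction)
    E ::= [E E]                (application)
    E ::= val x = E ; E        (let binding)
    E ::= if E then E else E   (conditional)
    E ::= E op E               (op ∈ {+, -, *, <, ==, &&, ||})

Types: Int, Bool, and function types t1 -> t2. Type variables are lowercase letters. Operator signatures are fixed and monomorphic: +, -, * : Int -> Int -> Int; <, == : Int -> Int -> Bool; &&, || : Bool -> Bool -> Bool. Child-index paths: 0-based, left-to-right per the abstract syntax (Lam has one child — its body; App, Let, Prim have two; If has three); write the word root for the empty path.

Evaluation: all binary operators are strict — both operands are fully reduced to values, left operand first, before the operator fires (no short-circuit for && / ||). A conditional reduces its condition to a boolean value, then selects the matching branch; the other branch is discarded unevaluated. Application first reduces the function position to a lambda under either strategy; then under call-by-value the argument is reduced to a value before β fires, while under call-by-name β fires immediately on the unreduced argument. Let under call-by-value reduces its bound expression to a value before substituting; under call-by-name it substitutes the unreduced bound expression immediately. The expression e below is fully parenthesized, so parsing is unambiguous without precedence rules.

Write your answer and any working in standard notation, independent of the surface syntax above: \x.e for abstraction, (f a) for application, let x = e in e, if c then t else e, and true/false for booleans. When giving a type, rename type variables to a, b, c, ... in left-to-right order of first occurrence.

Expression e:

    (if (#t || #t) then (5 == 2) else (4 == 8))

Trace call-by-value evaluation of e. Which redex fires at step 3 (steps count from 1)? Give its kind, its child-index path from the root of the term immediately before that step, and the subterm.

Answer: delta at root : (5 == 2)

Trace:
step 0: (if (true || true) then (5 == 2) else (4 == 8))
step 1: [delta@0] (if true then (5 == 2) else (4 == 8))
step 2: [if@root] (5 == 2)
step 3: [delta@root] false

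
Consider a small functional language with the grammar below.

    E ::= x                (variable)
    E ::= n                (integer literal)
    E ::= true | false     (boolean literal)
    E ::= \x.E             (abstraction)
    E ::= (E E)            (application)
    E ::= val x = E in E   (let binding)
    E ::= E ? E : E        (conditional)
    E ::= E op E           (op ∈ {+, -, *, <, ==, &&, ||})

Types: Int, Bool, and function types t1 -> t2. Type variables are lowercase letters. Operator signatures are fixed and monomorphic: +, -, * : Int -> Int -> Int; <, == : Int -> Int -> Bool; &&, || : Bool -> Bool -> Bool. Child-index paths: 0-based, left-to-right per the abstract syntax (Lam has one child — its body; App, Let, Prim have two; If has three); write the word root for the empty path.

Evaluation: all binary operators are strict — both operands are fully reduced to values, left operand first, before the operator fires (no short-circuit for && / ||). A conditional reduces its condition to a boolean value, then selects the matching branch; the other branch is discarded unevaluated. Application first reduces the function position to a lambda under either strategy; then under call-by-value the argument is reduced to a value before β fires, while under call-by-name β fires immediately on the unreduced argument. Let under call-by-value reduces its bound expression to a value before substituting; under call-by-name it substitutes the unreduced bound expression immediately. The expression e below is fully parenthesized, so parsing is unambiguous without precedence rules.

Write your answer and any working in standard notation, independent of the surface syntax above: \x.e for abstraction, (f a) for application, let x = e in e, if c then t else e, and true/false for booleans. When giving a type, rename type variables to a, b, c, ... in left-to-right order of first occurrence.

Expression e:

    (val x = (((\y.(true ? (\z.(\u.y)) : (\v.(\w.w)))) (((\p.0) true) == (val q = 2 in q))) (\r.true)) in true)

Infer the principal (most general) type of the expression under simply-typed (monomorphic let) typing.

Answer: Bool

Derivation:
  unify Bool ~ Bool
y : a
\u._ : c -> a
\z._ : b -> c -> a
w : e
\w._ : e -> e
\v._ : d -> e -> e
  unify b -> c -> a ~ d -> e -> e
  unify b ~ d
  unify c -> a ~ e -> e
  unify c ~ e
  unify a ~ e
\y._ : e -> d -> e -> e
\p._ : f -> Int
  unify f -> Int ~ Bool -> g
  unify f ~ Bool
  unify Int ~ g
_ _ : Int
  unify Int ~ Int
let q : Int
q : Int
  unify Int ~ Int
  unify e -> d -> e -> e ~ Bool -> h
  unify e ~ Bool
  unify d -> Bool -> Bool ~ h
_ _ : d -> Bool -> Bool
\r._ : i -> Bool
  unify d -> Bool -> Bool ~ (i -> Bool) -> j
  unify d ~ i -> Bool
  unify Bool -> Bool ~ j
_ _ : Bool -> Bool
let x : Bool -> Bool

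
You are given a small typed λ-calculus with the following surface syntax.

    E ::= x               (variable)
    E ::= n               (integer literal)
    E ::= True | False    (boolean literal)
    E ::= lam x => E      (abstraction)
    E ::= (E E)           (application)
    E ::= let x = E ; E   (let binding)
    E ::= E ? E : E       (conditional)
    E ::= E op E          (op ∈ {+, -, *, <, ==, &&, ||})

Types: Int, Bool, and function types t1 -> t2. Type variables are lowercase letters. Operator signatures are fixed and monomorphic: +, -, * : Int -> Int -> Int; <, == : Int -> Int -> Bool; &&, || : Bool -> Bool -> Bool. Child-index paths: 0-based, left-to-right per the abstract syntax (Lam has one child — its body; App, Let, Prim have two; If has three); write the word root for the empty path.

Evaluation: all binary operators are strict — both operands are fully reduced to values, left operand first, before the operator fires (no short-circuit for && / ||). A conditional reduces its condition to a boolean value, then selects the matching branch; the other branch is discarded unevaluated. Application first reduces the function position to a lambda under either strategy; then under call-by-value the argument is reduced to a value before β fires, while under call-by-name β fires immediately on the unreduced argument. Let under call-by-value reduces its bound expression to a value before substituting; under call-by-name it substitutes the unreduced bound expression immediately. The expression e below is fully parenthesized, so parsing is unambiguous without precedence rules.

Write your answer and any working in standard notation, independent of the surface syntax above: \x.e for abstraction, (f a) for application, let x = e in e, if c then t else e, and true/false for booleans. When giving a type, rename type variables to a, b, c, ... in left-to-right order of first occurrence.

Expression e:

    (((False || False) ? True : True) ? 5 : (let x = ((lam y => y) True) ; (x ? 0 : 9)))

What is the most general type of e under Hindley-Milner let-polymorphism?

Answer: Int

Derivation:
  unify Bool ~ Bool
  unify Bool ~ Bool
  unify Bool ~ Bool
  unify Bool ~ Bool
  unify Bool ~ Bool
y : a
\y._ : a -> a
  unify a -> a ~ Bool -> b
  unify a ~ Bool
  unify Bool ~ b
_ _ : Bool
let x : Bool
x : Bool
  unify Bool ~ Bool
  unify Int ~ Int
  unify Int ~ Int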